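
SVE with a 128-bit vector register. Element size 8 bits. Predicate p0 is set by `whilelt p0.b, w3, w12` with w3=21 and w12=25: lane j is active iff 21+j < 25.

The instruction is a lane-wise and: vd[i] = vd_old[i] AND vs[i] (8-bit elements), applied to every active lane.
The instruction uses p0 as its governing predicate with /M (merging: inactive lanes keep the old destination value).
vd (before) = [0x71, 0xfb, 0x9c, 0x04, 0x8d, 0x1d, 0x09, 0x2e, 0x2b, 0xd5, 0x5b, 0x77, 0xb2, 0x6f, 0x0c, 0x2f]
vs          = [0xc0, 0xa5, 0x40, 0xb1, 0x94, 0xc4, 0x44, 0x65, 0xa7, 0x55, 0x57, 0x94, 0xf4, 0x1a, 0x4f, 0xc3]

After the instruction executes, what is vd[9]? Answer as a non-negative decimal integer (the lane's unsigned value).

vd[9] = 213

lane count: 128 div 8 = 16
p0[j] = (21+j < 25); true for j=0..3 → 4 lanes set
  i=0: and(0x71,0xc0) → 64
  i=1: and(0xfb,0xa5) → 161
  i=2: and(0x9c,0x40) → 0
  i=3: and(0x04,0xb1) → 0
  i=4: tail/keep → 141
  i=5: tail/keep → 29
  i=6: tail/keep → 9
  i=7: tail/keep → 46
  i=8: tail/keep → 43
  i=9: tail/keep → 213
  i=10: tail/keep → 91
  i=11: tail/keep → 119
  i=12: tail/keep → 178
  i=13: tail/keep → 111
  i=14: tail/keep → 12
  i=15: tail/keep → 47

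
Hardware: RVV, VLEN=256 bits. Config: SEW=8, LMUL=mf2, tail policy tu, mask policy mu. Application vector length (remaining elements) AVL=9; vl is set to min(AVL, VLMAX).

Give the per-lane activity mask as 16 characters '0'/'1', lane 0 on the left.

predicate = 1111111110000000

VLMAX = (256 × 1/2) / 8 = 16 lanes
vl = min(AVL, VLMAX) = min(9, 16) = 9
bits (lane 0 leftmost): 1111111110000000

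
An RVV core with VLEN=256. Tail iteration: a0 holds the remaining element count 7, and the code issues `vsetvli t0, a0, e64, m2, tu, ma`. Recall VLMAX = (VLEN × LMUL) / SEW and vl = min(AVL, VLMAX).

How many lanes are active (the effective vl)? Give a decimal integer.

VLMAX = (256 × 2) / 64 = 8 lanes
vl ← min(7, 8) = 7

vl = 7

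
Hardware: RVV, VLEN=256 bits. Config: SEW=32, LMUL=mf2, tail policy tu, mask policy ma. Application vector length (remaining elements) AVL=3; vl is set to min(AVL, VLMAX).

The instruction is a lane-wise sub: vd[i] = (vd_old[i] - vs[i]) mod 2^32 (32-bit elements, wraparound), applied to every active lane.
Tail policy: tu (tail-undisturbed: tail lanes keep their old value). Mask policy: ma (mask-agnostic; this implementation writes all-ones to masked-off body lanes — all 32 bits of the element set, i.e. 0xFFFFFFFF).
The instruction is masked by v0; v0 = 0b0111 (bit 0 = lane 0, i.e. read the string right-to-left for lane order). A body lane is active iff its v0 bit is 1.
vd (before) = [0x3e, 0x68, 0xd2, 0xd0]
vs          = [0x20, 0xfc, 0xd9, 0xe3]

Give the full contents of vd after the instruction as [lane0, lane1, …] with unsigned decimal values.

VLMAX = VLEN×LMUL/SEW = 256×1/2/32 = 4
AVL=3 ≤ VLMAX=4, so vl = 3
[0] sub(0x3e,0x20) = 0x1e
[1] sub(0x68,0xfc) = 0xffffff6c
[2] sub(0xd2,0xd9) = 0xfffffff9
[3] tail/keep = 0xd0

vd = [30, 4294967148, 4294967289, 208]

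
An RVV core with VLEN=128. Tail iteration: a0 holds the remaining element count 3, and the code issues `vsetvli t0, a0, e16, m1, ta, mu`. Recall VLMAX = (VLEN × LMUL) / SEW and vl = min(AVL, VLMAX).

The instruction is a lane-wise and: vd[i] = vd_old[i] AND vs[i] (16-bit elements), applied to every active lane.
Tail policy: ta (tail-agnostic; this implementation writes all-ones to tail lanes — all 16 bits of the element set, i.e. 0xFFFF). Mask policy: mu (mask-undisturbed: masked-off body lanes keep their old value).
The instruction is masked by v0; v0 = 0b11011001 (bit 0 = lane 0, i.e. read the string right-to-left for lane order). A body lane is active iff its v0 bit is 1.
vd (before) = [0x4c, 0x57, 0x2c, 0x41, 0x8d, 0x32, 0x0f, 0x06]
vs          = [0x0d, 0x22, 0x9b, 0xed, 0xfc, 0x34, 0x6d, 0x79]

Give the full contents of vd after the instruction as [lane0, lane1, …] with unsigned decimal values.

VLMAX = (128 × 1) / 16 = 8 lanes
AVL=3 ≤ VLMAX=8, so vl = 3
lane  0: and(0x4c,0x0d) ⇒ 0x0c
lane  1: mask-off/keep ⇒ 0x57
lane  2: mask-off/keep ⇒ 0x2c
lane  3: tail/ones ⇒ 0xffff
lane  4: tail/ones ⇒ 0xffff
lane  5: tail/ones ⇒ 0xffff
lane  6: tail/ones ⇒ 0xffff
lane  7: tail/ones ⇒ 0xffff

vd = [12, 87, 44, 65535, 65535, 65535, 65535, 65535]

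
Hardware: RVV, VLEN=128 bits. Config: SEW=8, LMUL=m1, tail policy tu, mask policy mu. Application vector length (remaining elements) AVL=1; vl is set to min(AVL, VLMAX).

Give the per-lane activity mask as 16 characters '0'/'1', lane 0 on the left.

lanes per group: 128·1/8 = 16
AVL=1 ≤ VLMAX=16, so vl = 1
bits (lane 0 leftmost): 1000000000000000

predicate = 1000000000000000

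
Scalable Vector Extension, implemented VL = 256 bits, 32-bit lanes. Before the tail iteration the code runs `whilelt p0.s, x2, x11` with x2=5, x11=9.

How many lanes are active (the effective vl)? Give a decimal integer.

lane count: 256 div 32 = 8
active while 5+j < 9, i.e. j ∈ [0,4) capped at 8 ⇒ 4

vl = 4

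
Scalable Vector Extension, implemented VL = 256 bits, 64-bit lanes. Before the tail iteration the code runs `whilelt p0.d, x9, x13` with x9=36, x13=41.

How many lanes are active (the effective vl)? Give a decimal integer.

vl = 4

register lanes = 256/64 = 4
whilelt: lane j active iff 36+j < 41 → j < 5 → 4 active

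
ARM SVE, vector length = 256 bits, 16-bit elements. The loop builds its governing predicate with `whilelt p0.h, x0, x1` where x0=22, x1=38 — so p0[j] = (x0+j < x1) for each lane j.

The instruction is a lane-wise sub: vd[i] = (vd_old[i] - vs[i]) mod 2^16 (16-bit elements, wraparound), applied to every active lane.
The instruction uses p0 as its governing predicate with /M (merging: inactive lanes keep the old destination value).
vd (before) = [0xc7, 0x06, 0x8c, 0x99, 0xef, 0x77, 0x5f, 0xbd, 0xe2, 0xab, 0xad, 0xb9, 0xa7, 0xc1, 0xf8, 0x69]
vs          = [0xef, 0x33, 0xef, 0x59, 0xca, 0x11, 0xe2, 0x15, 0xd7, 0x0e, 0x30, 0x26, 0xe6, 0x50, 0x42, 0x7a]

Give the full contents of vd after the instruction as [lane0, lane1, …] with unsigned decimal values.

vd = [65496, 65491, 65437, 64, 37, 102, 65405, 168, 11, 157, 125, 147, 65473, 113, 182, 65519]

256-bit reg / 16-bit elem → 16 lanes
whilelt: lane j active iff 22+j < 38 → j < 16 → 16 active
lane  0: sub(0xc7,0xef) ⇒ 0xffd8
lane  1: sub(0x06,0x33) ⇒ 0xffd3
lane  2: sub(0x8c,0xef) ⇒ 0xff9d
lane  3: sub(0x99,0x59) ⇒ 0x40
lane  4: sub(0xef,0xca) ⇒ 0x25
lane  5: sub(0x77,0x11) ⇒ 0x66
lane  6: sub(0x5f,0xe2) ⇒ 0xff7d
lane  7: sub(0xbd,0x15) ⇒ 0xa8
lane  8: sub(0xe2,0xd7) ⇒ 0x0b
lane  9: sub(0xab,0x0e) ⇒ 0x9d
lane 10: sub(0xad,0x30) ⇒ 0x7d
lane 11: sub(0xb9,0x26) ⇒ 0x93
lane 12: sub(0xa7,0xe6) ⇒ 0xffc1
lane 13: sub(0xc1,0x50) ⇒ 0x71
lane 14: sub(0xf8,0x42) ⇒ 0xb6
lane 15: sub(0x69,0x7a) ⇒ 0xffef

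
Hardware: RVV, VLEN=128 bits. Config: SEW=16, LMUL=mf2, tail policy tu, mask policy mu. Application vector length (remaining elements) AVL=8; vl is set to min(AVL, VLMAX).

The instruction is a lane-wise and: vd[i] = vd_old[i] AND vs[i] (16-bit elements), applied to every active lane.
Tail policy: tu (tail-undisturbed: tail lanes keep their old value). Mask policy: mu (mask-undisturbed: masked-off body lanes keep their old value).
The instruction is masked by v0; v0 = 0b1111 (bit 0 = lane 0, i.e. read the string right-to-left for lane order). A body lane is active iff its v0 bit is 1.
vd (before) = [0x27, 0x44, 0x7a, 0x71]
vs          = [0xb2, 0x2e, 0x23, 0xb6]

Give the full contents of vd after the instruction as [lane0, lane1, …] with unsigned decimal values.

VLMAX = (128 × 1/2) / 16 = 4 lanes
vl ← min(8, 4) = 4
vd[0] and(0x27,0xb2) -> 0x22
vd[1] and(0x44,0x2e) -> 0x04
vd[2] and(0x7a,0x23) -> 0x22
vd[3] and(0x71,0xb6) -> 0x30

vd = [34, 4, 34, 48]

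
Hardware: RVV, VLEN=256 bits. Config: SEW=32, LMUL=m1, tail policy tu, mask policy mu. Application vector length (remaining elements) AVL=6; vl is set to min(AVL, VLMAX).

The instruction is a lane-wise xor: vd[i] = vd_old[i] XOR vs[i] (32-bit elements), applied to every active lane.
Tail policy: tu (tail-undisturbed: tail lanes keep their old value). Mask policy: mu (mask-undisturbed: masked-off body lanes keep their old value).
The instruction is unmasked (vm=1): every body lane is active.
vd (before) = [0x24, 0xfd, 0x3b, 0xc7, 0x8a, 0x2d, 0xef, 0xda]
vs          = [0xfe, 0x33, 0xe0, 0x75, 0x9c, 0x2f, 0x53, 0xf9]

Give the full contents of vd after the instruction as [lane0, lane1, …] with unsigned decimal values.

vd = [218, 206, 219, 178, 22, 2, 239, 218]

VLMAX = VLEN×LMUL/SEW = 256×1/32 = 8
vl = min(AVL, VLMAX) = min(6, 8) = 6
[0] xor(0x24,0xfe) = 0xda
[1] xor(0xfd,0x33) = 0xce
[2] xor(0x3b,0xe0) = 0xdb
[3] xor(0xc7,0x75) = 0xb2
[4] xor(0x8a,0x9c) = 0x16
[5] xor(0x2d,0x2f) = 0x02
[6] tail/keep = 0xef
[7] tail/keep = 0xda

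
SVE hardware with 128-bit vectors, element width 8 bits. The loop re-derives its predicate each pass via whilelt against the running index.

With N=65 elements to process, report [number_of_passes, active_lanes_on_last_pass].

128-bit reg / 8-bit elem → 16 lanes
N=65: ⌈65/16⌉ = 5 iters; last vl = 65 − 4×16 = 1

[iterations, last_vl] = [5, 1]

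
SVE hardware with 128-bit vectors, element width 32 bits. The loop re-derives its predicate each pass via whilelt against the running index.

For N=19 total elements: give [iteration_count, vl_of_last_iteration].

[iterations, last_vl] = [5, 3]

register lanes = 128/32 = 4
19 elements at 4/iter → 5 passes, remainder 3 on the last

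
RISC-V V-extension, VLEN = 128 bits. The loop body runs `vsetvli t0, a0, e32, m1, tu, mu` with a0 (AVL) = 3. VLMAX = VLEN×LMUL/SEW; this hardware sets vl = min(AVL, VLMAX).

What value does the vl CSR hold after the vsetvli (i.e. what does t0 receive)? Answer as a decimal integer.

vl = 3

lanes per group: 128·1/32 = 4
vl ← min(3, 4) = 3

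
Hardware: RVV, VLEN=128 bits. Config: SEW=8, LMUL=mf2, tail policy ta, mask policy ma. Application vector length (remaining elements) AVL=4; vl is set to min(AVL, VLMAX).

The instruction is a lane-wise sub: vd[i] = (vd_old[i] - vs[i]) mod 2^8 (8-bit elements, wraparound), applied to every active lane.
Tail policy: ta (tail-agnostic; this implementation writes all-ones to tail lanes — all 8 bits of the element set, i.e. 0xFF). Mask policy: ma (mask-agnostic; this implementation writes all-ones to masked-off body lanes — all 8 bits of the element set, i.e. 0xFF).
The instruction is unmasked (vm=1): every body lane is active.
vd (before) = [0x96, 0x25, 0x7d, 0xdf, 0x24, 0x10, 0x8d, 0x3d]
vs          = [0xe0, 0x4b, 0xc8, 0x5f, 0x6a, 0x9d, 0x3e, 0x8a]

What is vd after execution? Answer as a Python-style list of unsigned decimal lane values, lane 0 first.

vd = [182, 218, 181, 128, 255, 255, 255, 255]

lanes per group: 128·1/2/8 = 8
vl ← min(4, 8) = 4
  i=0: sub(0x96,0xe0) → 182
  i=1: sub(0x25,0x4b) → 218
  i=2: sub(0x7d,0xc8) → 181
  i=3: sub(0xdf,0x5f) → 128
  i=4: tail/ones → 255
  i=5: tail/ones → 255
  i=6: tail/ones → 255
  i=7: tail/ones → 255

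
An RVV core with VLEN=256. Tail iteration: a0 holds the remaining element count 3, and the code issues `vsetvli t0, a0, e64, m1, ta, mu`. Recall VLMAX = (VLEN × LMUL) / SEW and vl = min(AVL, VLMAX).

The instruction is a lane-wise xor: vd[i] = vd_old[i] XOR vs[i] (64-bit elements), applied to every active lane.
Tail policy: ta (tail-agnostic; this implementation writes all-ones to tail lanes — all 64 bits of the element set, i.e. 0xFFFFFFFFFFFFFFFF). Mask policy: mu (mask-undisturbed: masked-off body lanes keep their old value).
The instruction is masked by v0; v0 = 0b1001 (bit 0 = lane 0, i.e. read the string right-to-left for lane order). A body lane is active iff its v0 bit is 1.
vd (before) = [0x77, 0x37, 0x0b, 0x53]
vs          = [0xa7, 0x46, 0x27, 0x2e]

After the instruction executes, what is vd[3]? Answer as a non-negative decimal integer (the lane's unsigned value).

VLMAX = (256 × 1) / 64 = 4 lanes
vl = min(AVL, VLMAX) = min(3, 4) = 3
vd[0] xor(0x77,0xa7) -> 0xd0
vd[1] mask-off/keep -> 0x37
vd[2] mask-off/keep -> 0x0b
vd[3] tail/ones -> 0xffffffffffffffff

vd[3] = 18446744073709551615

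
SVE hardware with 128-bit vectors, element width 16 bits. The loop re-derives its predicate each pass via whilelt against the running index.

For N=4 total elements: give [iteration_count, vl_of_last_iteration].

[iterations, last_vl] = [1, 4]

128-bit reg / 16-bit elem → 8 lanes
iterations = ceil(4/8) = 1; final-pass vl = 4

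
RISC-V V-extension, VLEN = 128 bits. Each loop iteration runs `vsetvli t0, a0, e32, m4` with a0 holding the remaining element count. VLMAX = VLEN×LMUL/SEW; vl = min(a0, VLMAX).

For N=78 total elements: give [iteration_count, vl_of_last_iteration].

[iterations, last_vl] = [5, 14]

lanes per group: 128·4/32 = 16
iterations = ceil(78/16) = 5; final-pass vl = 14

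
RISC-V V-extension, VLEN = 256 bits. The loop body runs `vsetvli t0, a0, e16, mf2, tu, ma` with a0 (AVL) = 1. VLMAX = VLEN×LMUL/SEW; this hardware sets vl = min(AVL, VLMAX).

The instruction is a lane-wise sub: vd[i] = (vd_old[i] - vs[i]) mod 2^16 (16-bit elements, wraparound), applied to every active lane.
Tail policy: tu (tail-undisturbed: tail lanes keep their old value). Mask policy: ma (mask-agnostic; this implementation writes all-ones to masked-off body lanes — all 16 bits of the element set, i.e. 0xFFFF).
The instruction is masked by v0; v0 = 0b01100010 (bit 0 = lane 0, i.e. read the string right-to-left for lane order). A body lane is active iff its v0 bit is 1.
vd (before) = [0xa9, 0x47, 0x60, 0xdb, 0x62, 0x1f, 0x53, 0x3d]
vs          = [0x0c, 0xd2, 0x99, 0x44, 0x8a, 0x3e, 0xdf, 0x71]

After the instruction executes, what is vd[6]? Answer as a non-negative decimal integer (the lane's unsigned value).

lanes per group: 256·1/2/16 = 8
vl = min(AVL, VLMAX) = min(1, 8) = 1
[0] mask-off/ones = 0xffff
[1] tail/keep = 0x47
[2] tail/keep = 0x60
[3] tail/keep = 0xdb
[4] tail/keep = 0x62
[5] tail/keep = 0x1f
[6] tail/keep = 0x53
[7] tail/keep = 0x3d

vd[6] = 83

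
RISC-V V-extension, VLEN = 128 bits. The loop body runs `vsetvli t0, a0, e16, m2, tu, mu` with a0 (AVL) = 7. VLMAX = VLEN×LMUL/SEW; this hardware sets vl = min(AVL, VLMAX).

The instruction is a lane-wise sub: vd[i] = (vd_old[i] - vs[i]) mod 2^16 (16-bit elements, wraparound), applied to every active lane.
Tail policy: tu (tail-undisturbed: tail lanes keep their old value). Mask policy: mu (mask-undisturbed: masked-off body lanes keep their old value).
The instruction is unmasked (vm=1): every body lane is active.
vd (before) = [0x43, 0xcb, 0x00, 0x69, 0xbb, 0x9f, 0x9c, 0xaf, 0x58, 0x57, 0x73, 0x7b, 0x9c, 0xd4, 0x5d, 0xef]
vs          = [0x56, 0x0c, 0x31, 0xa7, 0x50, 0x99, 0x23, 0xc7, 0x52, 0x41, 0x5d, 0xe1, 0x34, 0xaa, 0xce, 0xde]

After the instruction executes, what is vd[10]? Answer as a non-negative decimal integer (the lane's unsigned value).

VLMAX = (128 × 2) / 16 = 16 lanes
vl = min(AVL, VLMAX) = min(7, 16) = 7
[0] sub(0x43,0x56) = 0xffed
[1] sub(0xcb,0x0c) = 0xbf
[2] sub(0x00,0x31) = 0xffcf
[3] sub(0x69,0xa7) = 0xffc2
[4] sub(0xbb,0x50) = 0x6b
[5] sub(0x9f,0x99) = 0x06
[6] sub(0x9c,0x23) = 0x79
[7] tail/keep = 0xaf
[8] tail/keep = 0x58
[9] tail/keep = 0x57
[10] tail/keep = 0x73
[11] tail/keep = 0x7b
[12] tail/keep = 0x9c
[13] tail/keep = 0xd4
[14] tail/keep = 0x5d
[15] tail/keep = 0xef

vd[10] = 115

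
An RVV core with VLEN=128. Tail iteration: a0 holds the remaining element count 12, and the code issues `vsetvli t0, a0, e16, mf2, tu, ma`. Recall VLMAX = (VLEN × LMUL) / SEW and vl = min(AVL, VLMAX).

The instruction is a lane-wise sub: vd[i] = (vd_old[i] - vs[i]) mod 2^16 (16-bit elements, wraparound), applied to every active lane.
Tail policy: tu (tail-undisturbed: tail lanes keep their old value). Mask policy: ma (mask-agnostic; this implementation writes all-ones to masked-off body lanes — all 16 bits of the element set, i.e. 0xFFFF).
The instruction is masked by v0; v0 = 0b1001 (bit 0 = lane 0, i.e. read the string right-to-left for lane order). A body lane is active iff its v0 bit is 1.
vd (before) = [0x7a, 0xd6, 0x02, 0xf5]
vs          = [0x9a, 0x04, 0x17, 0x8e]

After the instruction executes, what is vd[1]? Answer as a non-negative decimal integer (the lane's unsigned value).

VLMAX = (128 × 1/2) / 16 = 4 lanes
vl ← min(12, 4) = 4
lane  0: sub(0x7a,0x9a) ⇒ 0xffe0
lane  1: mask-off/ones ⇒ 0xffff
lane  2: mask-off/ones ⇒ 0xffff
lane  3: sub(0xf5,0x8e) ⇒ 0x67

vd[1] = 65535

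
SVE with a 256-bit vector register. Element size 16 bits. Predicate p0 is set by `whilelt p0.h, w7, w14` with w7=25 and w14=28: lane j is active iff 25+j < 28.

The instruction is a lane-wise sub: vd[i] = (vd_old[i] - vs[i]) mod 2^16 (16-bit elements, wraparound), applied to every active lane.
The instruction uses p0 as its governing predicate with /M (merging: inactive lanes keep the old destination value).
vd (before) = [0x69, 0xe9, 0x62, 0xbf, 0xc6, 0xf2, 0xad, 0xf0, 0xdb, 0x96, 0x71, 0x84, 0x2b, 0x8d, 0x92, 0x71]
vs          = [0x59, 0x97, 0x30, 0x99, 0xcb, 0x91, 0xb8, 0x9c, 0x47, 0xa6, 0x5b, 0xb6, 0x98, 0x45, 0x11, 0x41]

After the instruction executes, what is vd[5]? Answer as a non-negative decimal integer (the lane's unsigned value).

256-bit reg / 16-bit elem → 16 lanes
whilelt: lane j active iff 25+j < 28 → j < 3 → 3 active
  i=0: sub(0x69,0x59) → 16
  i=1: sub(0xe9,0x97) → 82
  i=2: sub(0x62,0x30) → 50
  i=3: tail/keep → 191
  i=4: tail/keep → 198
  i=5: tail/keep → 242
  i=6: tail/keep → 173
  i=7: tail/keep → 240
  i=8: tail/keep → 219
  i=9: tail/keep → 150
  i=10: tail/keep → 113
  i=11: tail/keep → 132
  i=12: tail/keep → 43
  i=13: tail/keep → 141
  i=14: tail/keep → 146
  i=15: tail/keep → 113

vd[5] = 242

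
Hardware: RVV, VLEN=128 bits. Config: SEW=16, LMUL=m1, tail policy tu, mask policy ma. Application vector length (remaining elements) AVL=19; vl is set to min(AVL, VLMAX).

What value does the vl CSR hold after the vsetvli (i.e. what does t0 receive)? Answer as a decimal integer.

vl = 8

VLMAX = (128 × 1) / 16 = 8 lanes
AVL=19 > VLMAX=8, so vl = 8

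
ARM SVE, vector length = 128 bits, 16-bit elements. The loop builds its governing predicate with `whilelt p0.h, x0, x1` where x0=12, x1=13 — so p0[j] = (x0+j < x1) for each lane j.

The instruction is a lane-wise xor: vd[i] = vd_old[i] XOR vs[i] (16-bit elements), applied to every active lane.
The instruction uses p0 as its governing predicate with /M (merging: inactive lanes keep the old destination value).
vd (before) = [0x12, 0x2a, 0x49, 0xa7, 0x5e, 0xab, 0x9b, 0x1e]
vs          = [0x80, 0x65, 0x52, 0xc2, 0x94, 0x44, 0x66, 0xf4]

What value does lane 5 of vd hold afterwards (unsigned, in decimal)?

lane count: 128 div 16 = 8
active while 12+j < 13, i.e. j ∈ [0,1) capped at 8 ⇒ 1
lane  0: xor(0x12,0x80) ⇒ 0x92
lane  1: tail/keep ⇒ 0x2a
lane  2: tail/keep ⇒ 0x49
lane  3: tail/keep ⇒ 0xa7
lane  4: tail/keep ⇒ 0x5e
lane  5: tail/keep ⇒ 0xab
lane  6: tail/keep ⇒ 0x9b
lane  7: tail/keep ⇒ 0x1e

vd[5] = 171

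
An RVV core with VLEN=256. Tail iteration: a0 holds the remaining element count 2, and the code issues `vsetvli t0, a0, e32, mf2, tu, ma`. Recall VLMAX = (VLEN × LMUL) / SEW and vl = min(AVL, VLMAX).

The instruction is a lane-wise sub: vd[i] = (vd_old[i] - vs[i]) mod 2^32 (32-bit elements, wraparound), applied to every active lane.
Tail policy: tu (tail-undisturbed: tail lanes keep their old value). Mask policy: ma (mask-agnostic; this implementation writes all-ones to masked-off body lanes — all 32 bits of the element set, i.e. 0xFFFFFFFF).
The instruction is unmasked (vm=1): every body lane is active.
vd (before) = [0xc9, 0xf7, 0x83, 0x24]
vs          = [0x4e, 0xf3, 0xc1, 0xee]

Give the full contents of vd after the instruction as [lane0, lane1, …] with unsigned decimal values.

vd = [123, 4, 131, 36]

VLMAX = (256 × 1/2) / 32 = 4 lanes
AVL=2 ≤ VLMAX=4, so vl = 2
[0] sub(0xc9,0x4e) = 0x7b
[1] sub(0xf7,0xf3) = 0x04
[2] tail/keep = 0x83
[3] tail/keep = 0x24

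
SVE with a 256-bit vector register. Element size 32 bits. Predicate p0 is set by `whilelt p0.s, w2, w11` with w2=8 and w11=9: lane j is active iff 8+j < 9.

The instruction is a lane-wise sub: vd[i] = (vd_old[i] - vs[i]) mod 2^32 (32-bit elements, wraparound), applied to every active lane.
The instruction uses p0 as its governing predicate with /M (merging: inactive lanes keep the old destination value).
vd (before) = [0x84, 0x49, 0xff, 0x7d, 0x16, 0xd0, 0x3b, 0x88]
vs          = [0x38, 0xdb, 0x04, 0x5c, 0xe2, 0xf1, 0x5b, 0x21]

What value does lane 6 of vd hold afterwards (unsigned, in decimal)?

256-bit reg / 32-bit elem → 8 lanes
whilelt: lane j active iff 8+j < 9 → j < 1 → 1 active
  i=0: sub(0x84,0x38) → 76
  i=1: tail/keep → 73
  i=2: tail/keep → 255
  i=3: tail/keep → 125
  i=4: tail/keep → 22
  i=5: tail/keep → 208
  i=6: tail/keep → 59
  i=7: tail/keep → 136

vd[6] = 59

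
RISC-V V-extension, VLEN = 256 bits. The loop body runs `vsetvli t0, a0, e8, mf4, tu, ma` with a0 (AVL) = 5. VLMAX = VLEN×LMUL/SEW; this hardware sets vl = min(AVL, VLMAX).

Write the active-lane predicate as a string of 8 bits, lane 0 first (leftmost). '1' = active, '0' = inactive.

predicate = 11111000

VLMAX = VLEN×LMUL/SEW = 256×1/4/8 = 8
vl ← min(5, 8) = 5
bits (lane 0 leftmost): 11111000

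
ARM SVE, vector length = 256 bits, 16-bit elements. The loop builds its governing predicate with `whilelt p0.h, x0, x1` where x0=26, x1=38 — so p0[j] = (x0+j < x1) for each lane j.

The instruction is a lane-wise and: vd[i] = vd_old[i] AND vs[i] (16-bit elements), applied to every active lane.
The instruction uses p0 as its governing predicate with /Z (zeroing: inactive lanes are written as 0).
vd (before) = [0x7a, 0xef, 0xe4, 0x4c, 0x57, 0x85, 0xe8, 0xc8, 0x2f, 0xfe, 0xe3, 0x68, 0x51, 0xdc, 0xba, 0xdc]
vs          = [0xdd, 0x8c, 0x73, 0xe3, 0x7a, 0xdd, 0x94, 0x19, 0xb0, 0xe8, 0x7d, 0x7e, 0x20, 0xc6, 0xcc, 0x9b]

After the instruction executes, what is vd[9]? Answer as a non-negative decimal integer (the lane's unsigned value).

lane count: 256 div 16 = 16
whilelt: lane j active iff 26+j < 38 → j < 12 → 12 active
[0] and(0x7a,0xdd) = 0x58
[1] and(0xef,0x8c) = 0x8c
[2] and(0xe4,0x73) = 0x60
[3] and(0x4c,0xe3) = 0x40
[4] and(0x57,0x7a) = 0x52
[5] and(0x85,0xdd) = 0x85
[6] and(0xe8,0x94) = 0x80
[7] and(0xc8,0x19) = 0x08
[8] and(0x2f,0xb0) = 0x20
[9] and(0xfe,0xe8) = 0xe8
[10] and(0xe3,0x7d) = 0x61
[11] and(0x68,0x7e) = 0x68
[12] tail/zero = 0x00
[13] tail/zero = 0x00
[14] tail/zero = 0x00
[15] tail/zero = 0x00

vd[9] = 232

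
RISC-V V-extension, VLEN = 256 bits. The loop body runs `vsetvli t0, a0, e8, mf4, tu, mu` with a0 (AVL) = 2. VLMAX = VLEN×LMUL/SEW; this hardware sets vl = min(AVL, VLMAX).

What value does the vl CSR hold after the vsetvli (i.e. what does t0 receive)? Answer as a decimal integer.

lanes per group: 256·1/4/8 = 8
vl ← min(2, 8) = 2

vl = 2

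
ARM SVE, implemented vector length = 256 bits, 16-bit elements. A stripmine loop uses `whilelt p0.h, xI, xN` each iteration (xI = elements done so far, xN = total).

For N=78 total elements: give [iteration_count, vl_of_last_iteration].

register lanes = 256/16 = 16
N=78: ⌈78/16⌉ = 5 iters; last vl = 78 − 4×16 = 14

[iterations, last_vl] = [5, 14]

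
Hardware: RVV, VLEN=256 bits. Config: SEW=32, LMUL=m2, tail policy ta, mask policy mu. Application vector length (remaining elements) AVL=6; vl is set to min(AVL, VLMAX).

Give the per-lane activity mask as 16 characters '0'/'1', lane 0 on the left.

lanes per group: 256·2/32 = 16
AVL=6 ≤ VLMAX=16, so vl = 6
bits (lane 0 leftmost): 1111110000000000

predicate = 1111110000000000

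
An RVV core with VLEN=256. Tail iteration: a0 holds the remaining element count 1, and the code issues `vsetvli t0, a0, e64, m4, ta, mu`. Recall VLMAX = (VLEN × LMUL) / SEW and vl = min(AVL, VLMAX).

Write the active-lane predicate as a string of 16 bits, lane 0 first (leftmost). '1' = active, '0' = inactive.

VLMAX = (256 × 4) / 64 = 16 lanes
vl = min(AVL, VLMAX) = min(1, 16) = 1
bits (lane 0 leftmost): 1000000000000000

predicate = 1000000000000000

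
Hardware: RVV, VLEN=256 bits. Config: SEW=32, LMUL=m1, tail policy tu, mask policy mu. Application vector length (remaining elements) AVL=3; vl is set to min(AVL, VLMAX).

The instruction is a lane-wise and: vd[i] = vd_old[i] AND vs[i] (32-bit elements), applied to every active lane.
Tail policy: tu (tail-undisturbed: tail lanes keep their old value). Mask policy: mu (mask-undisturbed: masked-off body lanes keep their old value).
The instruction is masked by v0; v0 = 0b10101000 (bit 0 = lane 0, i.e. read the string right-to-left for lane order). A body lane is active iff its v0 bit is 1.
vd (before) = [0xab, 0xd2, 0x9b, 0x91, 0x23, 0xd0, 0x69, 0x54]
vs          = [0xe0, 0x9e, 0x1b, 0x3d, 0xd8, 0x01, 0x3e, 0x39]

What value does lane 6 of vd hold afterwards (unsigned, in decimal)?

lanes per group: 256·1/32 = 8
vl = min(AVL, VLMAX) = min(3, 8) = 3
lane  0: mask-off/keep ⇒ 0xab
lane  1: mask-off/keep ⇒ 0xd2
lane  2: mask-off/keep ⇒ 0x9b
lane  3: tail/keep ⇒ 0x91
lane  4: tail/keep ⇒ 0x23
lane  5: tail/keep ⇒ 0xd0
lane  6: tail/keep ⇒ 0x69
lane  7: tail/keep ⇒ 0x54

vd[6] = 105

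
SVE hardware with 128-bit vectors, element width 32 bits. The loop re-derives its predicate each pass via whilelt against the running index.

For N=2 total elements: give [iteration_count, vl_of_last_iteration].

128-bit reg / 32-bit elem → 4 lanes
2 elements at 4/iter → 1 passes, remainder 2 on the last

[iterations, last_vl] = [1, 2]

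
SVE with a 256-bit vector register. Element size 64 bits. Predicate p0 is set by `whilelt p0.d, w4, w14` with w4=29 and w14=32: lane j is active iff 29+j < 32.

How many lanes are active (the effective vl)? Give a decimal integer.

vl = 3

lane count: 256 div 64 = 4
whilelt: lane j active iff 29+j < 32 → j < 3 → 3 active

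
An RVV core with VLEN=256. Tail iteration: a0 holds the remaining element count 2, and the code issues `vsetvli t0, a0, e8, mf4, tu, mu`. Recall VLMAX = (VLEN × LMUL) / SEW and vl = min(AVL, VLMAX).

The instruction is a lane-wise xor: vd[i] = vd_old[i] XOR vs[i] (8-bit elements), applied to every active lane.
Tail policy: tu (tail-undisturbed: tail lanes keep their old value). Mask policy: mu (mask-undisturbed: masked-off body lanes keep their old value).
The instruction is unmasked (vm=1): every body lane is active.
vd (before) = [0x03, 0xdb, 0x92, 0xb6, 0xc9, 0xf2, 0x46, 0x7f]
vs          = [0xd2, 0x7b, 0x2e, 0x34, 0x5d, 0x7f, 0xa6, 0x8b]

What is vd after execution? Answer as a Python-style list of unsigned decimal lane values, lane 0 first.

VLMAX = VLEN×LMUL/SEW = 256×1/4/8 = 8
vl ← min(2, 8) = 2
vd[0] xor(0x03,0xd2) -> 0xd1
vd[1] xor(0xdb,0x7b) -> 0xa0
vd[2] tail/keep -> 0x92
vd[3] tail/keep -> 0xb6
vd[4] tail/keep -> 0xc9
vd[5] tail/keep -> 0xf2
vd[6] tail/keep -> 0x46
vd[7] tail/keep -> 0x7f

vd = [209, 160, 146, 182, 201, 242, 70, 127]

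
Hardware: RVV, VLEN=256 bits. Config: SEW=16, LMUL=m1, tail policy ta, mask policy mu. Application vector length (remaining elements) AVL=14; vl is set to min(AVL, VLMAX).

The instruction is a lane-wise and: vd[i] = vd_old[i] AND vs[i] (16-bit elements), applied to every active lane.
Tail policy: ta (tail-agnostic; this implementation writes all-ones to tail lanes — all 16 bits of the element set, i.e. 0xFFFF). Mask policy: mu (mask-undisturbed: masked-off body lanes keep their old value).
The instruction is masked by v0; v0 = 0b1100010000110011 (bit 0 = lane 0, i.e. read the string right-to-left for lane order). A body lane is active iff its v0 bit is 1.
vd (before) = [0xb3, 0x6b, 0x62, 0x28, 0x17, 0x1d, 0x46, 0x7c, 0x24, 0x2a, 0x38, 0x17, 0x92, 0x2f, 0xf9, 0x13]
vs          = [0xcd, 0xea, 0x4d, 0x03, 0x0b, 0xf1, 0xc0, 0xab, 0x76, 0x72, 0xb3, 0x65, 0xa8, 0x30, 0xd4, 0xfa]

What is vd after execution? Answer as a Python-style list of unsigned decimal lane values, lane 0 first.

VLMAX = VLEN×LMUL/SEW = 256×1/16 = 16
vl = min(AVL, VLMAX) = min(14, 16) = 14
vd[0] and(0xb3,0xcd) -> 0x81
vd[1] and(0x6b,0xea) -> 0x6a
vd[2] mask-off/keep -> 0x62
vd[3] mask-off/keep -> 0x28
vd[4] and(0x17,0x0b) -> 0x03
vd[5] and(0x1d,0xf1) -> 0x11
vd[6] mask-off/keep -> 0x46
vd[7] mask-off/keep -> 0x7c
vd[8] mask-off/keep -> 0x24
vd[9] mask-off/keep -> 0x2a
vd[10] and(0x38,0xb3) -> 0x30
vd[11] mask-off/keep -> 0x17
vd[12] mask-off/keep -> 0x92
vd[13] mask-off/keep -> 0x2f
vd[14] tail/ones -> 0xffff
vd[15] tail/ones -> 0xffff

vd = [129, 106, 98, 40, 3, 17, 70, 124, 36, 42, 48, 23, 146, 47, 65535, 65535]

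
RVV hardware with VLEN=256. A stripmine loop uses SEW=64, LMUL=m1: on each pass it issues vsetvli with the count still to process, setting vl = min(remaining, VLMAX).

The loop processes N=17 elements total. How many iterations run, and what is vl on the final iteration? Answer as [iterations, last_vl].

[iterations, last_vl] = [5, 1]

VLMAX = (256 × 1) / 64 = 4 lanes
17 elements at 4/iter → 5 passes, remainder 1 on the last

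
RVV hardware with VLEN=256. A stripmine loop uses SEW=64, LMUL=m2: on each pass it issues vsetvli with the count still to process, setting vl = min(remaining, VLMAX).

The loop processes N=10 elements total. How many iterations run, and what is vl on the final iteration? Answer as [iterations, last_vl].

[iterations, last_vl] = [2, 2]

lanes per group: 256·2/64 = 8
N=10: ⌈10/8⌉ = 2 iters; last vl = 10 − 1×8 = 2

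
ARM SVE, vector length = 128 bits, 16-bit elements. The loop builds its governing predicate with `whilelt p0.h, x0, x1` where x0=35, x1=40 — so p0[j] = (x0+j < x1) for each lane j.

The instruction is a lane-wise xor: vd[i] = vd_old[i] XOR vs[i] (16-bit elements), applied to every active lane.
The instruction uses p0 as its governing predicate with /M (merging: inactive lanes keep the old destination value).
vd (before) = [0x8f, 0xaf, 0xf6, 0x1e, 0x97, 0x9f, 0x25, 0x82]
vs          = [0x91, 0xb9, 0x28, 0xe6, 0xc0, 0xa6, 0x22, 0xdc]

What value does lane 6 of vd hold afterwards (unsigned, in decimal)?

vd[6] = 37

128-bit reg / 16-bit elem → 8 lanes
p0[j] = (35+j < 40); true for j=0..4 → 5 lanes set
lane  0: xor(0x8f,0x91) ⇒ 0x1e
lane  1: xor(0xaf,0xb9) ⇒ 0x16
lane  2: xor(0xf6,0x28) ⇒ 0xde
lane  3: xor(0x1e,0xe6) ⇒ 0xf8
lane  4: xor(0x97,0xc0) ⇒ 0x57
lane  5: tail/keep ⇒ 0x9f
lane  6: tail/keep ⇒ 0x25
lane  7: tail/keep ⇒ 0x82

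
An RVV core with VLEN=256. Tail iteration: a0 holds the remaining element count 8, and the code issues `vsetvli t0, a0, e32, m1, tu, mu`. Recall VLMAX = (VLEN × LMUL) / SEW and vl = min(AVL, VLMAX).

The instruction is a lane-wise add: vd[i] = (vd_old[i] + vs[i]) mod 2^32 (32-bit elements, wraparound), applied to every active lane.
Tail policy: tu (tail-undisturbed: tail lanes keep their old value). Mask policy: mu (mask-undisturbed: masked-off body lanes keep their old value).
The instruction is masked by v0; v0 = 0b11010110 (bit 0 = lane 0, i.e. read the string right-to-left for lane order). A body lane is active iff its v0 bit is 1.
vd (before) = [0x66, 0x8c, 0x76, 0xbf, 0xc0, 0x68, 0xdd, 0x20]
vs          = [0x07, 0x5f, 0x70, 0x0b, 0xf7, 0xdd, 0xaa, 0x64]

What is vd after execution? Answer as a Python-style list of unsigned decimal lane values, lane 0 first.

VLMAX = (256 × 1) / 32 = 8 lanes
AVL=8 ≤ VLMAX=8, so vl = 8
[0] mask-off/keep = 0x66
[1] add(0x8c,0x5f) = 0xeb
[2] add(0x76,0x70) = 0xe6
[3] mask-off/keep = 0xbf
[4] add(0xc0,0xf7) = 0x1b7
[5] mask-off/keep = 0x68
[6] add(0xdd,0xaa) = 0x187
[7] add(0x20,0x64) = 0x84

vd = [102, 235, 230, 191, 439, 104, 391, 132]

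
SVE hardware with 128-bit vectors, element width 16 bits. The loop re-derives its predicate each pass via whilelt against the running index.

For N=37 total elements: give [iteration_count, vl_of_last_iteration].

[iterations, last_vl] = [5, 5]

128-bit reg / 16-bit elem → 8 lanes
iterations = ceil(37/8) = 5; final-pass vl = 5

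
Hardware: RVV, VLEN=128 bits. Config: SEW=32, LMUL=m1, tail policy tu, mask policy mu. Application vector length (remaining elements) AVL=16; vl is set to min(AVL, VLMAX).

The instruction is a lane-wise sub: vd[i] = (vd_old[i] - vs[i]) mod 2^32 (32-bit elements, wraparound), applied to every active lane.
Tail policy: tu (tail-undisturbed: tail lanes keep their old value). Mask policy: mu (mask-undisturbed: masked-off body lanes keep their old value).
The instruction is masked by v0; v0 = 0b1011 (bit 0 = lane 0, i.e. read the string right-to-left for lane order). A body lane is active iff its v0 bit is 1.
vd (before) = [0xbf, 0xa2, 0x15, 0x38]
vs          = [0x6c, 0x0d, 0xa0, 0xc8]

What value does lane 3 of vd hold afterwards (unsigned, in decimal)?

VLMAX = VLEN×LMUL/SEW = 128×1/32 = 4
vl ← min(16, 4) = 4
lane  0: sub(0xbf,0x6c) ⇒ 0x53
lane  1: sub(0xa2,0x0d) ⇒ 0x95
lane  2: mask-off/keep ⇒ 0x15
lane  3: sub(0x38,0xc8) ⇒ 0xffffff70

vd[3] = 4294967152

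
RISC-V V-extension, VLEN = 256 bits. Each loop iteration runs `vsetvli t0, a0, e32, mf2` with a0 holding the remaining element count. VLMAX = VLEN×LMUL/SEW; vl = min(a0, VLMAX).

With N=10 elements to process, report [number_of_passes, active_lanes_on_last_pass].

lanes per group: 256·1/2/32 = 4
N=10: ⌈10/4⌉ = 3 iters; last vl = 10 − 2×4 = 2

[iterations, last_vl] = [3, 2]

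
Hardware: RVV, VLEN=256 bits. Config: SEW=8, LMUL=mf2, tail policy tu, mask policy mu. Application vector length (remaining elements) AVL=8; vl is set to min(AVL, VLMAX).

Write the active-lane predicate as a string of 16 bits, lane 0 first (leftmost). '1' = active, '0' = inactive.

predicate = 1111111100000000

VLMAX = (256 × 1/2) / 8 = 16 lanes
AVL=8 ≤ VLMAX=16, so vl = 8
bits (lane 0 leftmost): 1111111100000000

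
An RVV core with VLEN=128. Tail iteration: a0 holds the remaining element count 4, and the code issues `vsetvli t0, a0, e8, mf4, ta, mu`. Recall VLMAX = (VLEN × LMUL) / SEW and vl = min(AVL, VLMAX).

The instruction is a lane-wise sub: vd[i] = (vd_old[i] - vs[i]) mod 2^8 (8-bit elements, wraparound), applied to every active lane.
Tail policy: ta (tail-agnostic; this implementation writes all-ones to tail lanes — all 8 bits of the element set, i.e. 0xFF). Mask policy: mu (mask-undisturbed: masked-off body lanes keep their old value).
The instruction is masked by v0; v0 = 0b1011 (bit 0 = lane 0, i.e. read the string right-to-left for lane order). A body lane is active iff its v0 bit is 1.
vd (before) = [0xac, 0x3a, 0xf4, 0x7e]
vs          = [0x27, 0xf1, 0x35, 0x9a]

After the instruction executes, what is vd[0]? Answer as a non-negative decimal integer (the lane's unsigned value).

VLMAX = VLEN×LMUL/SEW = 128×1/4/8 = 4
vl = min(AVL, VLMAX) = min(4, 4) = 4
[0] sub(0xac,0x27) = 0x85
[1] sub(0x3a,0xf1) = 0x49
[2] mask-off/keep = 0xf4
[3] sub(0x7e,0x9a) = 0xe4

vd[0] = 133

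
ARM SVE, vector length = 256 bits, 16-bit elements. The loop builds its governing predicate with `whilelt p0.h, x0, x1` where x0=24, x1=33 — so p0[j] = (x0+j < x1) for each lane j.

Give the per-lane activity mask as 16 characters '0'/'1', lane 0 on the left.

predicate = 1111111110000000

lane count: 256 div 16 = 16
whilelt: lane j active iff 24+j < 33 → j < 9 → 9 active
bits (lane 0 leftmost): 1111111110000000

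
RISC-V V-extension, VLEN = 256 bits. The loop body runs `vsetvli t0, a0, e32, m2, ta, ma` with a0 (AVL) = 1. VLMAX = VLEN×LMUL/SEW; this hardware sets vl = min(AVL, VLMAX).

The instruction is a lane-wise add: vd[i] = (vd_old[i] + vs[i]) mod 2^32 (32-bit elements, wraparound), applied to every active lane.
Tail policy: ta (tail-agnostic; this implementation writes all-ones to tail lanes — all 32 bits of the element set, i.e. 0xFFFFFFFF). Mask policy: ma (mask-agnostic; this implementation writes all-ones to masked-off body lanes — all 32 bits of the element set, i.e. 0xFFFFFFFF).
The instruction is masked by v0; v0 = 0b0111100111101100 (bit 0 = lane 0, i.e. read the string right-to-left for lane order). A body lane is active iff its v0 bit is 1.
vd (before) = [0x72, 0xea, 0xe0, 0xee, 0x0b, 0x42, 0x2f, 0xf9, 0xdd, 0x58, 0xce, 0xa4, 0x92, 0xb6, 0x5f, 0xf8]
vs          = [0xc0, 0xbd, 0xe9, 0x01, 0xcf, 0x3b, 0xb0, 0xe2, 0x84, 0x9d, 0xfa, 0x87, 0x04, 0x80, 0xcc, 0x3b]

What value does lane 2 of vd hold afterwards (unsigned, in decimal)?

vd[2] = 4294967295

VLMAX = (256 × 2) / 32 = 16 lanes
vl ← min(1, 16) = 1
[0] mask-off/ones = 0xffffffff
[1] tail/ones = 0xffffffff
[2] tail/ones = 0xffffffff
[3] tail/ones = 0xffffffff
[4] tail/ones = 0xffffffff
[5] tail/ones = 0xffffffff
[6] tail/ones = 0xffffffff
[7] tail/ones = 0xffffffff
[8] tail/ones = 0xffffffff
[9] tail/ones = 0xffffffff
[10] tail/ones = 0xffffffff
[11] tail/ones = 0xffffffff
[12] tail/ones = 0xffffffff
[13] tail/ones = 0xffffffff
[14] tail/ones = 0xffffffff
[15] tail/ones = 0xffffffff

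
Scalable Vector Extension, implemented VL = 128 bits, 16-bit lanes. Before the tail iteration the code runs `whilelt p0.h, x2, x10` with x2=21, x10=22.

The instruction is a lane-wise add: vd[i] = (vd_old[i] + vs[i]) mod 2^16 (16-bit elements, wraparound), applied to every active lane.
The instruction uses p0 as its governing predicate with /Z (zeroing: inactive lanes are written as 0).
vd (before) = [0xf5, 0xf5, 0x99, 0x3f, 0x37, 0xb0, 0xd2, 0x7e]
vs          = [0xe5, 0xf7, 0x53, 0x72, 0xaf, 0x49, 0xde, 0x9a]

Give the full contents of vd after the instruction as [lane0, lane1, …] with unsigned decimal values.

vd = [474, 0, 0, 0, 0, 0, 0, 0]

128-bit reg / 16-bit elem → 8 lanes
active while 21+j < 22, i.e. j ∈ [0,1) capped at 8 ⇒ 1
lane  0: add(0xf5,0xe5) ⇒ 0x1da
lane  1: tail/zero ⇒ 0x00
lane  2: tail/zero ⇒ 0x00
lane  3: tail/zero ⇒ 0x00
lane  4: tail/zero ⇒ 0x00
lane  5: tail/zero ⇒ 0x00
lane  6: tail/zero ⇒ 0x00
lane  7: tail/zero ⇒ 0x00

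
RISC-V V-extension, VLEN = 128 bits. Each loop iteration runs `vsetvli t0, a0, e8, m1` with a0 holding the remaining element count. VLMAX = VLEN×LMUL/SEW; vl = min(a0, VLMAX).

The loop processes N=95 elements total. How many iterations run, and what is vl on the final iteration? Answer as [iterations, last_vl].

[iterations, last_vl] = [6, 15]

VLMAX = VLEN×LMUL/SEW = 128×1/8 = 16
N=95: ⌈95/16⌉ = 6 iters; last vl = 95 − 5×16 = 15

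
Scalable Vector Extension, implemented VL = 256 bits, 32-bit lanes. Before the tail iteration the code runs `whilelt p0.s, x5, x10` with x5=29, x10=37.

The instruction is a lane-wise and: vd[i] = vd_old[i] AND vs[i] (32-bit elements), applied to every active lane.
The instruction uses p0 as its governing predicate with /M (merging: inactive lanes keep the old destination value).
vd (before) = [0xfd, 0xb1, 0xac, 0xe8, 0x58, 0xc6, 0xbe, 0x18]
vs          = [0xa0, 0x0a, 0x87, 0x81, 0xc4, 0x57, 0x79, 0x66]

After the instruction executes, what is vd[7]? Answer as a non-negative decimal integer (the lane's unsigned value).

vd[7] = 0

lane count: 256 div 32 = 8
active while 29+j < 37, i.e. j ∈ [0,8) capped at 8 ⇒ 8
[0] and(0xfd,0xa0) = 0xa0
[1] and(0xb1,0x0a) = 0x00
[2] and(0xac,0x87) = 0x84
[3] and(0xe8,0x81) = 0x80
[4] and(0x58,0xc4) = 0x40
[5] and(0xc6,0x57) = 0x46
[6] and(0xbe,0x79) = 0x38
[7] and(0x18,0x66) = 0x00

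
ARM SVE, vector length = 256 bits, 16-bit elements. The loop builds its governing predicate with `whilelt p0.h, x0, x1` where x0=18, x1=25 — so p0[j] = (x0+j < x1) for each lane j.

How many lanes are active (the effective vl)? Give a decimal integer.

lane count: 256 div 16 = 16
whilelt: lane j active iff 18+j < 25 → j < 7 → 7 active

vl = 7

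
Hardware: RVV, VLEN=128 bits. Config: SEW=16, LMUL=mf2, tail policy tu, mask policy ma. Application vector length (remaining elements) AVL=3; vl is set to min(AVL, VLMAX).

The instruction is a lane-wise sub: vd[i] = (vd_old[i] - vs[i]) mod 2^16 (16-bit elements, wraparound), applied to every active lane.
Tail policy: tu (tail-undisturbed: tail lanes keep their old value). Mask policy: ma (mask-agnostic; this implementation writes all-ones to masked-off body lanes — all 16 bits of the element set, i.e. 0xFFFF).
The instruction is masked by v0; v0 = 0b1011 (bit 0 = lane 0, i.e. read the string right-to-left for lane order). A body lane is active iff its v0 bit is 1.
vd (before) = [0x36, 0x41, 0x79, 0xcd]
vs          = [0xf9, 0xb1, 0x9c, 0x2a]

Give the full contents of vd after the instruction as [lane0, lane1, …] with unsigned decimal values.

vd = [65341, 65424, 65535, 205]

VLMAX = (128 × 1/2) / 16 = 4 lanes
vl = min(AVL, VLMAX) = min(3, 4) = 3
  i=0: sub(0x36,0xf9) → 65341
  i=1: sub(0x41,0xb1) → 65424
  i=2: mask-off/ones → 65535
  i=3: tail/keep → 205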